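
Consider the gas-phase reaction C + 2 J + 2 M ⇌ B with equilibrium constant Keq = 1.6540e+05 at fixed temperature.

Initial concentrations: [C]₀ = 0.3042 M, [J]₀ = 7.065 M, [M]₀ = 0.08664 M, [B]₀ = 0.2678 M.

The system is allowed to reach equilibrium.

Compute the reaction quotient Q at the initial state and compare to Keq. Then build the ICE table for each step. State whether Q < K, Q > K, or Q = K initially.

Q₀ = 2.35; Q < K (proceeds forward)

Q₀ = 2.35 vs Keq = 1.6540e+05 ⇒ Q<K, forward
Step 1:
                  C         J         M         B
  init       0.3042     7.065   0.08664    0.2678
  Δ        -0.04313  -0.08626  -0.08626   0.04313
  eq         0.2611     6.979 3.8451e-04    0.3109
  solve Keq expr → x = 0.04313; check Q = 1.6540e+05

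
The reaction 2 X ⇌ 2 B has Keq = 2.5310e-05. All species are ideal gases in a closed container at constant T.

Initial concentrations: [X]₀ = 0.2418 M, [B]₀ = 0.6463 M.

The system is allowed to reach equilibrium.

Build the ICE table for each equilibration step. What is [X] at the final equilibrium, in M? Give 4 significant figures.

[X]_eq = 0.8837 M

Q₀ = 7.144 vs Keq = 2.5310e-05 ⇒ Q>K, reverse
Step 1:
                    X           B
  Initial      0.2418      0.6463
  Change       0.6419     -0.6419
  Equil        0.8837    0.004446
  solve Keq expr → x = -0.3209; check Q = 2.5310e-05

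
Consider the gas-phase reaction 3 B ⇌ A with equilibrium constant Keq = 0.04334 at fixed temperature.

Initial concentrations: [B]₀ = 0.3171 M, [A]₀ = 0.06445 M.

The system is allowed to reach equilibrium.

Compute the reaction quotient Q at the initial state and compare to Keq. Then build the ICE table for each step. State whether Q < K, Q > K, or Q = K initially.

Q₀ = 2.021 vs Keq = 0.04334 ⇒ Q>K, reverse
Step 1:
                    B           A
  init         0.3171     0.06445
  Δ            0.1776     -0.0592
  eq           0.4947    0.005247
  solve Keq expr → x = -0.0592; check Q = 0.04334

Q₀ = 2.021; Q > K (proceeds reverse)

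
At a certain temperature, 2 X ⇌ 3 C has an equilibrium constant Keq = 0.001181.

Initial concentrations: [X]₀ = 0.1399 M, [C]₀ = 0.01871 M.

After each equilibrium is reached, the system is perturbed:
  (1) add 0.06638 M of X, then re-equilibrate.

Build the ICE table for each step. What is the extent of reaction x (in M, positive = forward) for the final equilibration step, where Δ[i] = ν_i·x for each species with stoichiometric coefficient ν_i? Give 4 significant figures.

x = 0.002627 M

Q₀ = 3.3465e-04 vs Keq = 0.001181 ⇒ Q<K, forward
Step 1:
                    X           C
  init         0.1399     0.01871
  Δ         -0.005973    0.008959
  eq           0.1339     0.02767
  solve Keq expr → x = 0.002986; check Q = 0.001181
Then add 0.06638 M of X.
Step 2:
                    X           C
  init         0.2003     0.02767
  Δ         -0.005255    0.007882
  eq           0.1951     0.03555
  solve Keq expr → x = 0.002627; check Q = 0.001181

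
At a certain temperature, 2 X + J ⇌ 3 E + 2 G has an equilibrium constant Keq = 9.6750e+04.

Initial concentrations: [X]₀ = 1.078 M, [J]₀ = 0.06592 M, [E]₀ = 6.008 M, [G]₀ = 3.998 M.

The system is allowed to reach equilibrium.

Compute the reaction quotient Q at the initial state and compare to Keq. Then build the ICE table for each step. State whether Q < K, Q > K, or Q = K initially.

Q₀ = 4.5250e+04; Q < K (proceeds forward)

Q₀ = 4.5250e+04 vs Keq = 9.6750e+04 ⇒ Q<K, forward
Step 1:
                    X           J           E           G
  Initial       1.078     0.06592       6.008       3.998
  Change     -0.05786    -0.02893     0.08679     0.05786
  Equil          1.02     0.03699       6.095       4.056
  solve Keq expr → x = 0.02893; check Q = 9.6750e+04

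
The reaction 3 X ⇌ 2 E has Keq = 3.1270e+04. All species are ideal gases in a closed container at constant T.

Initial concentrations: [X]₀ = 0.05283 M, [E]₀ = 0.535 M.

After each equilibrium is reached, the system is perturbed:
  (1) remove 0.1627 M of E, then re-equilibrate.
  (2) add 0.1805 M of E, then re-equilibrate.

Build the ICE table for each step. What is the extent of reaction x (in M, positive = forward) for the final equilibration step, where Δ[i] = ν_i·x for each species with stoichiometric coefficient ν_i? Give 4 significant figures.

Q₀ = 1941 vs Keq = 3.1270e+04 ⇒ Q<K, forward
Step 1:
                    X           E
  Initial     0.05283       0.535
  Change     -0.03137     0.02091
  Equil       0.02146      0.5559
  solve Keq expr → x = 0.01046; check Q = 3.1270e+04
Then remove 0.1627 M of E.
Step 2:
                    X           E
  Initial     0.02146      0.3932
  Change     -0.00434    0.002893
  Equil       0.01712      0.3961
  solve Keq expr → x = 0.001447; check Q = 3.1270e+04
Then add 0.1805 M of E.
Step 3:
                    X           E
  Initial     0.01712      0.5766
  Change     0.004788   -0.003192
  Equil       0.02191      0.5734
  solve Keq expr → x = -0.001596; check Q = 3.1270e+04

x = -0.001596 M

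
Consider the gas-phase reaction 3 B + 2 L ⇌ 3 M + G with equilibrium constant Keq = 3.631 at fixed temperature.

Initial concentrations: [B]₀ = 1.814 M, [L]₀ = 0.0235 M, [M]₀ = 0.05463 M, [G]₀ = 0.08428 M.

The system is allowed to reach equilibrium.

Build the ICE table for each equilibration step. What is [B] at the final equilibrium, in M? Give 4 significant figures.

[B]_eq = 1.781 M

Q₀ = 0.004168 vs Keq = 3.631 ⇒ Q<K, forward
Step 1:
                  B         L         M         G
  init        1.814    0.0235   0.05463   0.08428
  Δ        -0.03262  -0.02175   0.03262   0.01087
  eq          1.781  0.001755   0.08725   0.09515
  solve Keq expr → x = 0.01087; check Q = 3.631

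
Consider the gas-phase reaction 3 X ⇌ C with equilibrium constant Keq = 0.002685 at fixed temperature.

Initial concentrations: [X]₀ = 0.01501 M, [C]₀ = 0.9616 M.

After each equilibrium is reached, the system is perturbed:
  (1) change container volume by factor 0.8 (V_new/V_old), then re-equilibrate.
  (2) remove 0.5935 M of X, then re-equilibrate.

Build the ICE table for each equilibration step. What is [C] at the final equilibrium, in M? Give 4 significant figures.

Q₀ = 2.8435e+05 vs Keq = 0.002685 ⇒ Q>K, reverse
Step 1:
                  X         C
  Initial   0.01501    0.9616
  Change       2.72   -0.9067
  Equil       2.735   0.05493
  solve Keq expr → x = -0.9067; check Q = 0.002685
Then change container volume by factor 0.8 (V_new/V_old).
Step 2:
                  X         C
  Initial     3.419   0.06866
  Change   -0.09088   0.03029
  Equil       3.328   0.09896
  solve Keq expr → x = 0.03029; check Q = 0.002685
Then remove 0.5935 M of X.
Step 3:
                  X         C
  Initial     2.734   0.09896
  Change     0.1113  -0.03709
  Equil       2.846   0.06187
  solve Keq expr → x = -0.03709; check Q = 0.002685

[C]_eq = 0.06187 M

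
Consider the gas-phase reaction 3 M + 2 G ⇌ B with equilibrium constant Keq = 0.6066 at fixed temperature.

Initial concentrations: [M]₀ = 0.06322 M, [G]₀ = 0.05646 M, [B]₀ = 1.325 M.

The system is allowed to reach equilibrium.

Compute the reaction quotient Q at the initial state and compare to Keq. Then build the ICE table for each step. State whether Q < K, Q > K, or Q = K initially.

Q₀ = 1.6450e+06; Q > K (proceeds reverse)

Q₀ = 1.6450e+06 vs Keq = 0.6066 ⇒ Q>K, reverse
Step 1:
                  M         G         B
  I         0.06322   0.05646     1.325
  C           1.207    0.8048   -0.4024
  E            1.27    0.8613    0.9226
  solve Keq expr → x = -0.4024; check Q = 0.6066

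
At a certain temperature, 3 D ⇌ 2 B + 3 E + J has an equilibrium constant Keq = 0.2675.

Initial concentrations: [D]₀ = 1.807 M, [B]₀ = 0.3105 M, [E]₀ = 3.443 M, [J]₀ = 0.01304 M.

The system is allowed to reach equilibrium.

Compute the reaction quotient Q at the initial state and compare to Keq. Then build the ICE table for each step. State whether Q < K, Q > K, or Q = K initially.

Q₀ = 0.008696; Q < K (proceeds forward)

Q₀ = 0.008696 vs Keq = 0.2675 ⇒ Q<K, forward
Step 1:
                    D           B           E           J
  Initial       1.807      0.3105       3.443     0.01304
  Change        -0.24        0.16        0.24     0.08001
  Equil         1.567      0.4705       3.683     0.09305
  solve Keq expr → x = 0.08001; check Q = 0.2675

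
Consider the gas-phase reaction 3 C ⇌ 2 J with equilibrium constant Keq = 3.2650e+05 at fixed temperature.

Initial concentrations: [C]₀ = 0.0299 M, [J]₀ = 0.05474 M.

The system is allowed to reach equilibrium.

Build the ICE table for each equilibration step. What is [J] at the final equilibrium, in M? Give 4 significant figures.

[J]_eq = 0.07298 M

Q₀ = 112.1 vs Keq = 3.2650e+05 ⇒ Q<K, forward
Step 1:
                    C           J
  I            0.0299     0.05474
  C          -0.02736     0.01824
  E          0.002536     0.07298
  solve Keq expr → x = 0.009121; check Q = 3.2650e+05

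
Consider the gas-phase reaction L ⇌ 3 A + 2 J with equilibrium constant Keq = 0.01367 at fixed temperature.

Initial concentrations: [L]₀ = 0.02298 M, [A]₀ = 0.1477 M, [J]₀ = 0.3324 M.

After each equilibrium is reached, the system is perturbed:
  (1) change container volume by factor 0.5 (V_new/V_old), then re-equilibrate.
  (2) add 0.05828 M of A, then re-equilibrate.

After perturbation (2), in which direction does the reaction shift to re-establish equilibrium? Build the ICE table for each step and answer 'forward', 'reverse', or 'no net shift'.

Q₀ = 0.01549 vs Keq = 0.01367 ⇒ Q>K, reverse
Step 1:
                   L          A          J
  I          0.02298     0.1477     0.3324
  C         0.001077   -0.00323  -0.002154
  E          0.02406     0.1445     0.3302
  solve Keq expr → x = -0.001077; check Q = 0.01367
Then change container volume by factor 0.5 (V_new/V_old).
Step 2:
                   L          A          J
  I          0.04811     0.2889     0.6605
  C          0.04408    -0.1322   -0.08816
  E          0.09219     0.1567     0.5723
  solve Keq expr → x = -0.04408; check Q = 0.01367
Then add 0.05828 M of A.
Step 3:
                   L          A          J
  I          0.09219      0.215     0.5723
  C          0.01479   -0.04438   -0.02959
  E            0.107     0.1706     0.5427
  solve Keq expr → x = -0.01479; check Q = 0.01367

Direction: reverse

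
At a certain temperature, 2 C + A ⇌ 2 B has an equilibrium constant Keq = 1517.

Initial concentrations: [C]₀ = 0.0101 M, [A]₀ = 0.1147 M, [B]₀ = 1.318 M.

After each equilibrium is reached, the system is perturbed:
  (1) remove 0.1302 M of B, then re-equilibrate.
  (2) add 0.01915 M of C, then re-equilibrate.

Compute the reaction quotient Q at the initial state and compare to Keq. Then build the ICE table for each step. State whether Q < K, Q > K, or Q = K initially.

Q₀ = 1.4847e+05 vs Keq = 1517 ⇒ Q>K, reverse
Step 1:
                   C          A          B
  I           0.0101     0.1147      1.318
  C          0.07226    0.03613   -0.07226
  E          0.08236     0.1508      1.246
  solve Keq expr → x = -0.03613; check Q = 1517
Then remove 0.1302 M of B.
Step 2:
                   C          A          B
  I          0.08236     0.1508      1.116
  C        -0.007225  -0.003612   0.007225
  E          0.07513     0.1472      1.123
  solve Keq expr → x = 0.003612; check Q = 1517
Then add 0.01915 M of C.
Step 3:
                   C          A          B
  I          0.09428     0.1472      1.123
  C         -0.01593  -0.007967    0.01593
  E          0.07835     0.1392      1.139
  solve Keq expr → x = 0.007967; check Q = 1517

Q₀ = 1.4847e+05; Q > K (proceeds reverse)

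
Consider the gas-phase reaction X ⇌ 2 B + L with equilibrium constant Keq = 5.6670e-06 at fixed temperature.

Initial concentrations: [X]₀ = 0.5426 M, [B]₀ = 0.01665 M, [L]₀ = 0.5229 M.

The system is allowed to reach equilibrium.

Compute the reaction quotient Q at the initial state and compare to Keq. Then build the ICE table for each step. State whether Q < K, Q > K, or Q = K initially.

Q₀ = 2.6716e-04 vs Keq = 5.6670e-06 ⇒ Q>K, reverse
Step 1:
                    X           B           L
  init         0.5426     0.01665      0.5229
  Δ          0.007096    -0.01419   -0.007096
  eq           0.5497    0.002458      0.5158
  solve Keq expr → x = -0.007096; check Q = 5.6670e-06

Q₀ = 2.6716e-04; Q > K (proceeds reverse)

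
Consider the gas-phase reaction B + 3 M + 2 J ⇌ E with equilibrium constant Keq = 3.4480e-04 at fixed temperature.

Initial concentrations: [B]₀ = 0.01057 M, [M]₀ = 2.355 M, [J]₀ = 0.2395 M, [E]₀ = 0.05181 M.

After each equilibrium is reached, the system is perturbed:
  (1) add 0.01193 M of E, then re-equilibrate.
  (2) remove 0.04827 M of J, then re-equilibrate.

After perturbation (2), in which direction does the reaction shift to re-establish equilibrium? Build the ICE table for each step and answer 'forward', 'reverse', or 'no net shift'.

Direction: reverse

Q₀ = 6.543 vs Keq = 3.4480e-04 ⇒ Q>K, reverse
Step 1:
                    B           M           J           E
  init        0.01057       2.355      0.2395     0.05181
  Δ           0.05177      0.1553      0.1035    -0.05177
  eq          0.06234        2.51       0.343  4.0013e-05
  solve Keq expr → x = -0.05177; check Q = 3.4480e-04
Then add 0.01193 M of E.
Step 2:
                    B           M           J           E
  init        0.06234        2.51       0.343     0.01197
  Δ           0.01191     0.03574     0.02383    -0.01191
  eq          0.07425       2.546      0.3669  5.6872e-05
  solve Keq expr → x = -0.01191; check Q = 3.4480e-04
Then remove 0.04827 M of J.
Step 3:
                    B           M           J           E
  init        0.07425       2.546      0.3186  5.6872e-05
  Δ        1.3963e-05  4.1890e-05  2.7927e-05 -1.3963e-05
  eq          0.07427       2.546      0.3186  4.2908e-05
  solve Keq expr → x = -1.3963e-05; check Q = 3.4480e-04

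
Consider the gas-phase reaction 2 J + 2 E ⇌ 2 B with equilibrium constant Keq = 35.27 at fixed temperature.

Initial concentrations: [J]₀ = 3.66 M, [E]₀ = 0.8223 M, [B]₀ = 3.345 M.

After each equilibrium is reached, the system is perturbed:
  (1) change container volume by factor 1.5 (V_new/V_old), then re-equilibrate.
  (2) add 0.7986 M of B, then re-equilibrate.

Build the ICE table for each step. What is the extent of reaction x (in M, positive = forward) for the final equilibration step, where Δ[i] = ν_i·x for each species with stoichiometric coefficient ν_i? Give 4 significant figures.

Q₀ = 1.235 vs Keq = 35.27 ⇒ Q<K, forward
Step 1:
                  J         E         B
  I            3.66    0.8223     3.345
  C         -0.6046   -0.6046    0.6046
  E           3.055    0.2177      3.95
  solve Keq expr → x = 0.3023; check Q = 35.27
Then change container volume by factor 1.5 (V_new/V_old).
Step 2:
                  J         E         B
  I           2.037    0.1451     2.633
  C         0.06128   0.06128  -0.06128
  E           2.098    0.2064     2.572
  solve Keq expr → x = -0.03064; check Q = 35.27
Then add 0.7986 M of B.
Step 3:
                  J         E         B
  I           2.098    0.2064      3.37
  C         0.05323   0.05323  -0.05323
  E           2.151    0.2596     3.317
  solve Keq expr → x = -0.02662; check Q = 35.27

x = -0.02662 M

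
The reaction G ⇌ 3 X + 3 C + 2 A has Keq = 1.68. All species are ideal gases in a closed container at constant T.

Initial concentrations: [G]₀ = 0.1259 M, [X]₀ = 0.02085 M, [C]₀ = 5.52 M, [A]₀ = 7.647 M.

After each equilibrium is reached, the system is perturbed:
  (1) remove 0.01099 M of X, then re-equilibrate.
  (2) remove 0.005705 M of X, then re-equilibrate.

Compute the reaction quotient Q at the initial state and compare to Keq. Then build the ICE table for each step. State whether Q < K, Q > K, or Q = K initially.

Q₀ = 0.7081; Q < K (proceeds forward)

Q₀ = 0.7081 vs Keq = 1.68 ⇒ Q<K, forward
Step 1:
                  G         X         C         A
  I          0.1259   0.02085      5.52     7.647
  C       -0.002249  0.006747  0.006747  0.004498
  E          0.1237    0.0276     5.527     7.651
  solve Keq expr → x = 0.002249; check Q = 1.68
Then remove 0.01099 M of X.
Step 2:
                  G         X         C         A
  I          0.1237   0.01661     5.527     7.651
  C       -0.003551   0.01065   0.01065  0.007103
  E          0.1201   0.02726     5.537     7.659
  solve Keq expr → x = 0.003551; check Q = 1.68
Then remove 0.005705 M of X.
Step 3:
                  G         X         C         A
  I          0.1201   0.02156     5.537     7.659
  C       -0.001843  0.005529  0.005529  0.003686
  E          0.1183   0.02709     5.543     7.662
  solve Keq expr → x = 0.001843; check Q = 1.68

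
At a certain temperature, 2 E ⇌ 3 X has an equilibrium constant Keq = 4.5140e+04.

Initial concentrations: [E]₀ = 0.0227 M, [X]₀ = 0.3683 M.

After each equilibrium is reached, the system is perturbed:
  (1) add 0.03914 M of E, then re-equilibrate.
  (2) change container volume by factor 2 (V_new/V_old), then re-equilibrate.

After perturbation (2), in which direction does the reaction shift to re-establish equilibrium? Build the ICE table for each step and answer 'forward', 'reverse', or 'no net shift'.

Direction: forward

Q₀ = 96.95 vs Keq = 4.5140e+04 ⇒ Q<K, forward
Step 1:
                   E          X
  I           0.0227     0.3683
  C         -0.02151    0.03226
  E         0.001193     0.4006
  solve Keq expr → x = 0.01075; check Q = 4.5140e+04
Then add 0.03914 M of E.
Step 2:
                   E          X
  I          0.04033     0.4006
  C         -0.03887    0.05831
  E         0.001463     0.4589
  solve Keq expr → x = 0.01944; check Q = 4.5140e+04
Then change container volume by factor 2 (V_new/V_old).
Step 3:
                   E          X
  I       7.3151e-04     0.2294
  C       -2.1317e-04 3.1976e-04
  E       5.1833e-04     0.2298
  solve Keq expr → x = 1.0659e-04; check Q = 4.5140e+04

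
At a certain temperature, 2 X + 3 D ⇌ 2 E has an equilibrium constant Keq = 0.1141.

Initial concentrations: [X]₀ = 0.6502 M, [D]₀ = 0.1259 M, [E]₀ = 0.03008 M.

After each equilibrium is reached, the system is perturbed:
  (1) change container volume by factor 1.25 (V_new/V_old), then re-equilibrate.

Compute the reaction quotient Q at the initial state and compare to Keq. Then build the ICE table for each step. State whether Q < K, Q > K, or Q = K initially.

Q₀ = 1.072; Q > K (proceeds reverse)

Q₀ = 1.072 vs Keq = 0.1141 ⇒ Q>K, reverse
Step 1:
                    X           D           E
  Initial      0.6502      0.1259     0.03008
  Change      0.01684     0.02526    -0.01684
  Equil         0.667      0.1512     0.01324
  solve Keq expr → x = -0.008419; check Q = 0.1141
Then change container volume by factor 1.25 (V_new/V_old).
Step 2:
                    X           D           E
  Initial      0.5336      0.1209     0.01059
  Change     0.002604    0.003906   -0.002604
  Equil        0.5362      0.1248    0.007989
  solve Keq expr → x = -0.001302; check Q = 0.1141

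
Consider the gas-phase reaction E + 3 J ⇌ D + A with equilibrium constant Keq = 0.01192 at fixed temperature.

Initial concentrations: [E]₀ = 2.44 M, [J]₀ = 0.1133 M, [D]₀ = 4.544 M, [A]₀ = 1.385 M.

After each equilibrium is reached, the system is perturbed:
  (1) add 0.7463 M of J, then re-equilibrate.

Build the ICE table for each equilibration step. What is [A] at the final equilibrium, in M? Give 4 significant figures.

Q₀ = 1773 vs Keq = 0.01192 ⇒ Q>K, reverse
Step 1:
                   E          J          D          A
  Initial       2.44     0.1133      4.544      1.385
  Change       1.016      3.048     -1.016     -1.016
  Equil        3.456      3.161      3.528      0.369
  solve Keq expr → x = -1.016; check Q = 0.01192
Then add 0.7463 M of J.
Step 2:
                   E          J          D          A
  Initial      3.456      3.908      3.528      0.369
  Change     -0.1191    -0.3574     0.1191     0.1191
  Equil        3.337       3.55      3.647     0.4881
  solve Keq expr → x = 0.1191; check Q = 0.01192

[A]_eq = 0.4881 M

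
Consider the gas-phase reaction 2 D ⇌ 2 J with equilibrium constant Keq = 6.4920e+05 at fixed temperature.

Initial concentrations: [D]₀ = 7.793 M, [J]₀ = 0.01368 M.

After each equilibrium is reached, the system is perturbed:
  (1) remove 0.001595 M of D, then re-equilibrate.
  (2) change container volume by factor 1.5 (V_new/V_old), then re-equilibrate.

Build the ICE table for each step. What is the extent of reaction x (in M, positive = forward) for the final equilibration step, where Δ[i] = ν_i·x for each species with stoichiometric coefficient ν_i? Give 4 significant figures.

Q₀ = 3.0815e-06 vs Keq = 6.4920e+05 ⇒ Q<K, forward
Step 1:
                   D          J
  Initial      7.793    0.01368
  Change      -7.783      7.783
  Equil     0.009677      7.797
  solve Keq expr → x = 3.892; check Q = 6.4920e+05
Then remove 0.001595 M of D.
Step 2:
                   D          J
  Initial   0.008082      7.797
  Change    0.001593  -0.001593
  Equil     0.009675      7.795
  solve Keq expr → x = -7.9651e-04; check Q = 6.4920e+05
Then change container volume by factor 1.5 (V_new/V_old).
Step 3:
                   D          J
  Initial    0.00645      5.197
  Change           0          0
  Equil      0.00645      5.197
  solve Keq expr → x = 0; check Q = 6.4920e+05

x = 0 M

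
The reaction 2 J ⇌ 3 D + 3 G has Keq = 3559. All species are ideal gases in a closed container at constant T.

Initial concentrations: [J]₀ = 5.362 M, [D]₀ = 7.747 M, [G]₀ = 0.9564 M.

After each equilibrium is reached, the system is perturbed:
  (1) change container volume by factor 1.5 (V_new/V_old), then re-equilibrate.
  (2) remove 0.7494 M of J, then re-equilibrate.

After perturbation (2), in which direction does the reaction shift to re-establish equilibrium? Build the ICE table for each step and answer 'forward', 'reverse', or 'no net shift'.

Direction: reverse

Q₀ = 14.15 vs Keq = 3559 ⇒ Q<K, forward
Step 1:
                    J           D           G
  I             5.362       7.747      0.9564
  C            -1.706       2.559       2.559
  E             3.656       10.31       3.516
  solve Keq expr → x = 0.8531; check Q = 3559
Then change container volume by factor 1.5 (V_new/V_old).
Step 2:
                    J           D           G
  I             2.437       6.871       2.344
  C           -0.5062      0.7592      0.7592
  E             1.931        7.63       3.103
  solve Keq expr → x = 0.2531; check Q = 3559
Then remove 0.7494 M of J.
Step 3:
                    J           D           G
  I             1.182        7.63       3.103
  C            0.2666     -0.3999     -0.3999
  E             1.448        7.23       2.703
  solve Keq expr → x = -0.1333; check Q = 3559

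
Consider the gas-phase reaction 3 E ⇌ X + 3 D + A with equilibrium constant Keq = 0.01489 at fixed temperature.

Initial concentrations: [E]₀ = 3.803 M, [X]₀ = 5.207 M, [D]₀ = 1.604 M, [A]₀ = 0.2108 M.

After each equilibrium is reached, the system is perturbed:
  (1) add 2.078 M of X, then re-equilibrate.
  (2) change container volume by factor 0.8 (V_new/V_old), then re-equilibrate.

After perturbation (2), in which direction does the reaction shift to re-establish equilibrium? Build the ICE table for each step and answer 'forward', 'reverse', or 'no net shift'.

Direction: reverse

Q₀ = 0.08236 vs Keq = 0.01489 ⇒ Q>K, reverse
Step 1:
                  E         X         D         A
  I           3.803     5.207     1.604    0.2108
  C          0.3316   -0.1105   -0.3316   -0.1105
  E           4.135     5.096     1.272    0.1003
  solve Keq expr → x = -0.1105; check Q = 0.01489
Then add 2.078 M of X.
Step 2:
                  E         X         D         A
  I           4.135     7.174     1.272    0.1003
  C         0.05021  -0.01674  -0.05021  -0.01674
  E           4.185     7.158     1.222   0.08352
  solve Keq expr → x = -0.01674; check Q = 0.01489
Then change container volume by factor 0.8 (V_new/V_old).
Step 3:
                  E         X         D         A
  I           5.231     8.947     1.528    0.1044
  C         0.07149  -0.02383  -0.07149  -0.02383
  E           5.303     8.923     1.456   0.08057
  solve Keq expr → x = -0.02383; check Q = 0.01489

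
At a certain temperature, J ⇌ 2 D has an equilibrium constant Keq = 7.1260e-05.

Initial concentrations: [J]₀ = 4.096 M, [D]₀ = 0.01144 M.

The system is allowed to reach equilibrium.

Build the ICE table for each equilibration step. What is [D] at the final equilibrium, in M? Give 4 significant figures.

Q₀ = 3.1952e-05 vs Keq = 7.1260e-05 ⇒ Q<K, forward
Step 1:
                    J           D
  I             4.096     0.01144
  C         -0.002819    0.005639
  E             4.093     0.01708
  solve Keq expr → x = 0.002819; check Q = 7.1260e-05

[D]_eq = 0.01708 M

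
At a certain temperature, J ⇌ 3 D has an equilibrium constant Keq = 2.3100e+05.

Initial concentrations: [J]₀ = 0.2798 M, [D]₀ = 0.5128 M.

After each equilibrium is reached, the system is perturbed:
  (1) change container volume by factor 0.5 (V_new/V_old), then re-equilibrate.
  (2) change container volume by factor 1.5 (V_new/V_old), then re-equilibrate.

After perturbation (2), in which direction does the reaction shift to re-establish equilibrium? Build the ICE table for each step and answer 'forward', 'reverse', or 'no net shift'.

Direction: forward

Q₀ = 0.4819 vs Keq = 2.3100e+05 ⇒ Q<K, forward
Step 1:
                    J           D
  init         0.2798      0.5128
  Δ           -0.2798      0.8394
  eq       1.0702e-05       1.352
  solve Keq expr → x = 0.2798; check Q = 2.3100e+05
Then change container volume by factor 0.5 (V_new/V_old).
Step 2:
                    J           D
  init     2.1405e-05       2.704
  Δ        6.4196e-05 -1.9259e-04
  eq       8.5601e-05       2.704
  solve Keq expr → x = -6.4196e-05; check Q = 2.3100e+05
Then change container volume by factor 1.5 (V_new/V_old).
Step 3:
                    J           D
  init     5.7067e-05       1.803
  Δ       -3.1700e-05  9.5100e-05
  eq       2.5367e-05       1.803
  solve Keq expr → x = 3.1700e-05; check Q = 2.3100e+05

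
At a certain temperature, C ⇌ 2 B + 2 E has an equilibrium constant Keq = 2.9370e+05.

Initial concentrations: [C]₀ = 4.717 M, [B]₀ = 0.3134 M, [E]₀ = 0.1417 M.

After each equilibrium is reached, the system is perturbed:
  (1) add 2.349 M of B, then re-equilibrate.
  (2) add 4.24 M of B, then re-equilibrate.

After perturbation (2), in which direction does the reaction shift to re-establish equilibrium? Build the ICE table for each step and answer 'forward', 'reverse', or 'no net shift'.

Direction: reverse

Q₀ = 4.1809e-04 vs Keq = 2.9370e+05 ⇒ Q<K, forward
Step 1:
                  C         B         E
  I           4.717    0.3134    0.1417
  C          -4.688     9.376     9.376
  E         0.02896     9.689     9.518
  solve Keq expr → x = 4.688; check Q = 2.9370e+05
Then add 2.349 M of B.
Step 2:
                  C         B         E
  I         0.02896     12.04     9.518
  C         0.01523  -0.03046  -0.03046
  E         0.04419     12.01     9.487
  solve Keq expr → x = -0.01523; check Q = 2.9370e+05
Then add 4.24 M of B.
Step 3:
                  C         B         E
  I         0.04419     16.25     9.487
  C         0.03485   -0.0697   -0.0697
  E         0.07904     16.18     9.418
  solve Keq expr → x = -0.03485; check Q = 2.9370e+05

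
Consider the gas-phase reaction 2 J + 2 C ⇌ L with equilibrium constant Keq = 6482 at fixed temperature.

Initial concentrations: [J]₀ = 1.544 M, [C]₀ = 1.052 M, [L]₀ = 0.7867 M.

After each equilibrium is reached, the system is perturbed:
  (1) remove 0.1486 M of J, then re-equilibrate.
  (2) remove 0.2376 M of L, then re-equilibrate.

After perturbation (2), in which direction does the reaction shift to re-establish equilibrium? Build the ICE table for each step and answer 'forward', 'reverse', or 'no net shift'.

Direction: forward

Q₀ = 0.2982 vs Keq = 6482 ⇒ Q<K, forward
Step 1:
                   J          C          L
  Initial      1.544      1.052     0.7867
  Change      -1.025     -1.025     0.5124
  Equil       0.5193    0.02726      1.299
  solve Keq expr → x = 0.5124; check Q = 6482
Then remove 0.1486 M of J.
Step 2:
                   J          C          L
  Initial     0.3707    0.02726      1.299
  Change    0.009869   0.009869  -0.004934
  Equil       0.3805    0.03713      1.294
  solve Keq expr → x = -0.004934; check Q = 6482
Then remove 0.2376 M of L.
Step 3:
                   J          C          L
  Initial     0.3805    0.03713      1.057
  Change   -0.003265  -0.003265   0.001632
  Equil       0.3773    0.03387      1.058
  solve Keq expr → x = 0.001632; check Q = 6482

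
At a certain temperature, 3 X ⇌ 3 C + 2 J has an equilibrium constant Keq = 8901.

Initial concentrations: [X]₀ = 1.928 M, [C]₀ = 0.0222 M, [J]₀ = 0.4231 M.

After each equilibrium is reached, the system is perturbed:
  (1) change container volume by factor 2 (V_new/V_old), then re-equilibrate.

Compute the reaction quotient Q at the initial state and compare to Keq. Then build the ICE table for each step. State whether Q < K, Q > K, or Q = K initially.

Q₀ = 2.7329e-07 vs Keq = 8901 ⇒ Q<K, forward
Step 1:
                  X         C         J
  I           1.928    0.0222    0.4231
  C          -1.806     1.806     1.204
  E           0.122     1.828     1.627
  solve Keq expr → x = 0.602; check Q = 8901
Then change container volume by factor 2 (V_new/V_old).
Step 2:
                  X         C         J
  I         0.06102    0.9141    0.8135
  C        -0.02123   0.02123   0.01415
  E         0.03979    0.9353    0.8277
  solve Keq expr → x = 0.007077; check Q = 8901

Q₀ = 2.7329e-07; Q < K (proceeds forward)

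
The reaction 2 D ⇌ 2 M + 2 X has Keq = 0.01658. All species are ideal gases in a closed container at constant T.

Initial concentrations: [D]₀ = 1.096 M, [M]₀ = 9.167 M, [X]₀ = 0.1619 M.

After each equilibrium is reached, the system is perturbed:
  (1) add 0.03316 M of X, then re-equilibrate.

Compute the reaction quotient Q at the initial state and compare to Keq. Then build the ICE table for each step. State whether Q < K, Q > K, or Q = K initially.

Q₀ = 1.834 vs Keq = 0.01658 ⇒ Q>K, reverse
Step 1:
                   D          M          X
  I            1.096      9.167     0.1619
  C           0.1442    -0.1442    -0.1442
  E             1.24      9.023     0.0177
  solve Keq expr → x = -0.0721; check Q = 0.01658
Then add 0.03316 M of X.
Step 2:
                   D          M          X
  I             1.24      9.023    0.05086
  C          0.03263   -0.03263   -0.03263
  E            1.273       8.99    0.01823
  solve Keq expr → x = -0.01631; check Q = 0.01658

Q₀ = 1.834; Q > K (proceeds reverse)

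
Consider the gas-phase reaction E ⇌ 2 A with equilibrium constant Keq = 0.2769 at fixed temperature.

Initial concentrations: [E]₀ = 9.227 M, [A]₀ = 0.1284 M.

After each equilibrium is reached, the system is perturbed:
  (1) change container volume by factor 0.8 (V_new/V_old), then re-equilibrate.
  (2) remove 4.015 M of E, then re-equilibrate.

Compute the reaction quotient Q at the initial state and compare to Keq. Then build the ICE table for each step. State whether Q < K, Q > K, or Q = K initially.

Q₀ = 0.001787 vs Keq = 0.2769 ⇒ Q<K, forward
Step 1:
                   E          A
  Initial      9.227     0.1284
  Change     -0.7039      1.408
  Equil        8.523      1.536
  solve Keq expr → x = 0.7039; check Q = 0.2769
Then change container volume by factor 0.8 (V_new/V_old).
Step 2:
                   E          A
  Initial      10.65       1.92
  Change     0.09745    -0.1949
  Equil        10.75      1.725
  solve Keq expr → x = -0.09745; check Q = 0.2769
Then remove 4.015 M of E.
Step 3:
                   E          A
  Initial      6.736      1.725
  Change      0.1712    -0.3424
  Equil        6.908      1.383
  solve Keq expr → x = -0.1712; check Q = 0.2769

Q₀ = 0.001787; Q < K (proceeds forward)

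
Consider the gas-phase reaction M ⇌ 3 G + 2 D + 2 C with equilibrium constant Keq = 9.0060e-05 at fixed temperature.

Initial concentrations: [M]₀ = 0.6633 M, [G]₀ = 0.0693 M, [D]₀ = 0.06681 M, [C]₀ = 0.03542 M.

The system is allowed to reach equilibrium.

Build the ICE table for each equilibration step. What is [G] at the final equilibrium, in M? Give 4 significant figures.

Q₀ = 2.8098e-09 vs Keq = 9.0060e-05 ⇒ Q<K, forward
Step 1:
                    M           G           D           C
  init         0.6633      0.0693     0.06681     0.03542
  Δ          -0.07854      0.2356      0.1571      0.1571
  eq           0.5848      0.3049      0.2239      0.1925
  solve Keq expr → x = 0.07854; check Q = 9.0060e-05

[G]_eq = 0.3049 M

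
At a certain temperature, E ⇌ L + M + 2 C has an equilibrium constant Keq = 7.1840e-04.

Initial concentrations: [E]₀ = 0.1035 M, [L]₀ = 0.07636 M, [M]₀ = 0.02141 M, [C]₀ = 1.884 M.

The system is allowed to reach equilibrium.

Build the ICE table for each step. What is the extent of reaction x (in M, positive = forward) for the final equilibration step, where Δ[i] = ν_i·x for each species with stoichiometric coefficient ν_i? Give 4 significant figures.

Q₀ = 0.05607 vs Keq = 7.1840e-04 ⇒ Q>K, reverse
Step 1:
                    E           L           M           C
  init         0.1035     0.07636     0.02141       1.884
  Δ           0.02093    -0.02093    -0.02093    -0.04187
  eq           0.1244     0.05543  4.7529e-04       1.842
  solve Keq expr → x = -0.02093; check Q = 7.1840e-04

x = -0.02093 M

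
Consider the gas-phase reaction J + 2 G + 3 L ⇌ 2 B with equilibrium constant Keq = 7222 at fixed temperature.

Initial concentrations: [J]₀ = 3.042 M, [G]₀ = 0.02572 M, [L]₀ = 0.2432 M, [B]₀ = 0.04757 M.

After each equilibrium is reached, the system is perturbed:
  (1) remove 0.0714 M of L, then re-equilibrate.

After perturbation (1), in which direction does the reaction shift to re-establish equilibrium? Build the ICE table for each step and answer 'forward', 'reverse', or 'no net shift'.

Q₀ = 78.18 vs Keq = 7222 ⇒ Q<K, forward
Step 1:
                   J          G          L          B
  I            3.042    0.02572     0.2432    0.04757
  C         -0.01048   -0.02097   -0.03145    0.02097
  E            3.032   0.004754     0.2118    0.06854
  solve Keq expr → x = 0.01048; check Q = 7222
Then remove 0.0714 M of L.
Step 2:
                   J          G          L          B
  I            3.032   0.004754     0.1404    0.06854
  C         0.001612   0.003223   0.004835  -0.003223
  E            3.033   0.007977     0.1452    0.06531
  solve Keq expr → x = -0.001612; check Q = 7222

Direction: reverse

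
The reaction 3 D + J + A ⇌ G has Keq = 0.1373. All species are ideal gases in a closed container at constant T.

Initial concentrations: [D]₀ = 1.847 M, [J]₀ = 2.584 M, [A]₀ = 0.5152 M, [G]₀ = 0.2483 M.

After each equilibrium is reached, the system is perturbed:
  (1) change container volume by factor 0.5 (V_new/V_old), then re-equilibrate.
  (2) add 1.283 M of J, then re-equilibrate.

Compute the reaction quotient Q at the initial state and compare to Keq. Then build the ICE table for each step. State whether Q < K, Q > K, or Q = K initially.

Q₀ = 0.0296; Q < K (proceeds forward)

Q₀ = 0.0296 vs Keq = 0.1373 ⇒ Q<K, forward
Step 1:
                    D           J           A           G
  init          1.847       2.584      0.5152      0.2483
  Δ            -0.405      -0.135      -0.135       0.135
  eq            1.442       2.449      0.3802      0.3833
  solve Keq expr → x = 0.135; check Q = 0.1373
Then change container volume by factor 0.5 (V_new/V_old).
Step 2:
                    D           J           A           G
  init          2.884       4.898      0.7604      0.7666
  Δ            -1.169     -0.3898     -0.3898      0.3898
  eq            1.715       4.508      0.3706       1.156
  solve Keq expr → x = 0.3898; check Q = 0.1373
Then add 1.283 M of J.
Step 3:
                    D           J           A           G
  init          1.715       5.791      0.3706       1.156
  Δ          -0.08159     -0.0272     -0.0272      0.0272
  eq            1.633       5.764      0.3434       1.184
  solve Keq expr → x = 0.0272; check Q = 0.1373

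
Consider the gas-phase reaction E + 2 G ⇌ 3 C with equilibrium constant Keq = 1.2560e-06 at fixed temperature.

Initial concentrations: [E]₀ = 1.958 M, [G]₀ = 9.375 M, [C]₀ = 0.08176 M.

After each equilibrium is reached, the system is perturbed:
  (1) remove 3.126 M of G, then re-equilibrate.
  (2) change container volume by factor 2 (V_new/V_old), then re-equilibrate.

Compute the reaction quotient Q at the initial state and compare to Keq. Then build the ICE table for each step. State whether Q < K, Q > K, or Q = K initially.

Q₀ = 3.1759e-06; Q > K (proceeds reverse)

Q₀ = 3.1759e-06 vs Keq = 1.2560e-06 ⇒ Q>K, reverse
Step 1:
                    E           G           C
  I             1.958       9.375     0.08176
  C          0.007204     0.01441    -0.02161
  E             1.965       9.389     0.06015
  solve Keq expr → x = -0.007204; check Q = 1.2560e-06
Then remove 3.126 M of G.
Step 2:
                    E           G           C
  I             1.965       6.263     0.06015
  C          0.004715     0.00943    -0.01415
  E              1.97       6.273       0.046
  solve Keq expr → x = -0.004715; check Q = 1.2560e-06
Then change container volume by factor 2 (V_new/V_old).
Step 3:
                    E           G           C
  I             0.985       3.136       0.023
  C                 0           0           0
  E             0.985       3.136       0.023
  solve Keq expr → x = 0; check Q = 1.2560e-06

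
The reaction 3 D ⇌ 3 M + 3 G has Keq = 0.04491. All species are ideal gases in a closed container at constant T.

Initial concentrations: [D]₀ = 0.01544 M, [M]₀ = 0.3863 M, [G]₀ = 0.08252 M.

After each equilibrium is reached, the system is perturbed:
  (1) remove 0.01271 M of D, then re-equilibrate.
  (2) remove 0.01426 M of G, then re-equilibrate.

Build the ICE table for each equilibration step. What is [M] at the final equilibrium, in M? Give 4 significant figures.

Q₀ = 8.801 vs Keq = 0.04491 ⇒ Q>K, reverse
Step 1:
                  D         M         G
  Initial   0.01544    0.3863   0.08252
  Change    0.03337  -0.03337  -0.03337
  Equil     0.04881    0.3529   0.04915
  solve Keq expr → x = -0.01112; check Q = 0.04491
Then remove 0.01271 M of D.
Step 2:
                  D         M         G
  Initial    0.0361    0.3529   0.04915
  Change   0.006011 -0.006011 -0.006011
  Equil     0.04211    0.3469   0.04314
  solve Keq expr → x = -0.002004; check Q = 0.04491
Then remove 0.01426 M of G.
Step 3:
                  D         M         G
  Initial   0.04211    0.3469   0.02888
  Change  -0.006704  0.006704  0.006704
  Equil      0.0354    0.3536   0.03559
  solve Keq expr → x = 0.002235; check Q = 0.04491

[M]_eq = 0.3536 M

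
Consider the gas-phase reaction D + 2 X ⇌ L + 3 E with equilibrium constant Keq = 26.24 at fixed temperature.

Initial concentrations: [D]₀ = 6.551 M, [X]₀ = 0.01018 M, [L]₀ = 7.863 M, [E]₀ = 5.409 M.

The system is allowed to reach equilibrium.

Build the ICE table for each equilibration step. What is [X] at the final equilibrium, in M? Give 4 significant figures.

Q₀ = 1.8329e+06 vs Keq = 26.24 ⇒ Q>K, reverse
Step 1:
                    D           X           L           E
  init          6.551     0.01018       7.863       5.409
  Δ             0.636       1.272      -0.636      -1.908
  eq            7.187       1.282       7.227       3.501
  solve Keq expr → x = -0.636; check Q = 26.24

[X]_eq = 1.282 M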